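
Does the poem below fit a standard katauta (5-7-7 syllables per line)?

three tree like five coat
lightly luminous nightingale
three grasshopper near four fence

Line 1: three (1), tree (1), like (1), five (1), coat (1) → 5 ✓
Line 2: lightly (2), luminous (3), nightingale (3) → 8 (expected 7)
Line 3: three (1), grasshopper (3), near (1), four (1), fence (1) → 7 ✓

No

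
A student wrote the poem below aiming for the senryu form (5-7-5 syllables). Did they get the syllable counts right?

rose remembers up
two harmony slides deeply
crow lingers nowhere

Line 1: rose(1) + remembers(3) + up(1) = 5 ✓
Line 2: two(1) + harmony(3) + slides(1) + deeply(2) = 7 ✓
Line 3: crow(1) + lingers(2) + nowhere(2) = 5 ✓

Yes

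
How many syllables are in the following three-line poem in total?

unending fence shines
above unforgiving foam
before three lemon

Line 1: unending (3), fence (1), shines (1) → 5
Line 2: above (2), unforgiving (4), foam (1) → 7
Line 3: before (2), three (1), lemon (2) → 5
Total: 5 + 7 + 5 = 17

17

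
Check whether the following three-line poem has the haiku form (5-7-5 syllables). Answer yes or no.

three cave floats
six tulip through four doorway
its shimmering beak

No

Line 1: "three cave floats": 1+1+1 = 3 (expected 5)
Line 2: "six tulip through four doorway": 1+2+1+1+2 = 7 ✓
Line 3: "its shimmering beak": 1+3+1 = 5 ✓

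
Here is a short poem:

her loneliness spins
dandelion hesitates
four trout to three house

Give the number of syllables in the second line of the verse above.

The second line: "dandelion hesitates": 4+3 = 7

7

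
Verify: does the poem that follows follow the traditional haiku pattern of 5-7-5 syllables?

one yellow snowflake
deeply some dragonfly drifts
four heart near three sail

Yes

Line 1: one(1) + yellow(2) + snowflake(2) = 5 ✓
Line 2: deeply(2) + some(1) + dragonfly(3) + drifts(1) = 7 ✓
Line 3: four(1) + heart(1) + near(1) + three(1) + sail(1) = 5 ✓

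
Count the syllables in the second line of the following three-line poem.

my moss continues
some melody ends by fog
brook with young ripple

The second line: some (1), melody (3), ends (1), by (1), fog (1) → 7

7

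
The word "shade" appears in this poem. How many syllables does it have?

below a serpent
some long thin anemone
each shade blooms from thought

1

"shade" has 1 syllable.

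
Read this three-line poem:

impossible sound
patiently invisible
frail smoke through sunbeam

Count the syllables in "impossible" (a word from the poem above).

"impossible" has 4 syllables.

4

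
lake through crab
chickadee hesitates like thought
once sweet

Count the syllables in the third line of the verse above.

2

The third line: once (1), sweet (1) → 2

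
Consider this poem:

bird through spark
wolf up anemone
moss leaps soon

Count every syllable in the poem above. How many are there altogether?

12

Line 1: bird(1) + through(1) + spark(1) = 3
Line 2: wolf(1) + up(1) + anemone(4) = 6
Line 3: moss(1) + leaps(1) + soon(1) = 3
Total: 3 + 6 + 3 = 12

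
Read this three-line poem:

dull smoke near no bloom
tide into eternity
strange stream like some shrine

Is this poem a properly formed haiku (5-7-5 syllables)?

Line 1: dull(1) + smoke(1) + near(1) + no(1) + bloom(1) = 5 ✓
Line 2: tide(1) + into(2) + eternity(4) = 7 ✓
Line 3: strange(1) + stream(1) + like(1) + some(1) + shrine(1) = 5 ✓

Yes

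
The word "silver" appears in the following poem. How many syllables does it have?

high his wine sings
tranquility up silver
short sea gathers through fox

2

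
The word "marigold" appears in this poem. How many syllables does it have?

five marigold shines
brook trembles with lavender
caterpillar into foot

3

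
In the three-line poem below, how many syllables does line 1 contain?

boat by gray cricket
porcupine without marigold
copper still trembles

5

Line 1: boat (1), by (1), gray (1), cricket (2) → 5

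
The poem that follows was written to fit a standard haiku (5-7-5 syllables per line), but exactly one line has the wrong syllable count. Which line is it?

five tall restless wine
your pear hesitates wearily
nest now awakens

Line 1: five(1) + tall(1) + restless(2) + wine(1) = 5 ✓
Line 2: your(1) + pear(1) + hesitates(3) + wearily(3) = 8 (expected 7)
Line 3: nest(1) + now(1) + awakens(3) = 5 ✓

The second line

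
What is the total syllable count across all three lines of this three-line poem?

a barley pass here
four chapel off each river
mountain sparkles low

17

Line 1: a(1) + barley(2) + pass(1) + here(1) = 5
Line 2: four(1) + chapel(2) + off(1) + each(1) + river(2) = 7
Line 3: mountain(2) + sparkles(2) + low(1) = 5
Total: 5 + 7 + 5 = 17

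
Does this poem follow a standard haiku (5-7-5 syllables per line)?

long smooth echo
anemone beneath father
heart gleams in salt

Line 1: "long smooth echo": 1+1+2 = 4 (expected 5)
Line 2: "anemone beneath father": 4+2+2 = 8 (expected 7)
Line 3: "heart gleams in salt": 1+1+1+1 = 4 (expected 5)

No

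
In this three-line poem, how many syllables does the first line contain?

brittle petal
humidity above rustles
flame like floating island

The first line: brittle (2), petal (2) → 4

4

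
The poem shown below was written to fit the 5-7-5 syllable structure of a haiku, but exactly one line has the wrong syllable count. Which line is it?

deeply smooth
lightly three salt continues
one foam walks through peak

The first line

Line 1: deeply(2) + smooth(1) = 3 (expected 5)
Line 2: lightly(2) + three(1) + salt(1) + continues(3) = 7 ✓
Line 3: one(1) + foam(1) + walks(1) + through(1) + peak(1) = 5 ✓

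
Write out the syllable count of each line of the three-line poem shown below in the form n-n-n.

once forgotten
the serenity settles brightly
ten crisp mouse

Line 1: once (1), forgotten (3) → 4
Line 2: the (1), serenity (4), settles (2), brightly (2) → 9
Line 3: ten (1), crisp (1), mouse (1) → 3

4-9-3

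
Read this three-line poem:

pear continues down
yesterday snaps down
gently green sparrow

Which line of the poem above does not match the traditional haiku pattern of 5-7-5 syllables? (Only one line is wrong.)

The second line

Line 1: pear(1) + continues(3) + down(1) = 5 ✓
Line 2: yesterday(3) + snaps(1) + down(1) = 5 (expected 7)
Line 3: gently(2) + green(1) + sparrow(2) = 5 ✓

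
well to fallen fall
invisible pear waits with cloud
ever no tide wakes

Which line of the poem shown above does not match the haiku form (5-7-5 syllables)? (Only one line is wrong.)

Line 1: well(1) + to(1) + fallen(2) + fall(1) = 5 ✓
Line 2: invisible(4) + pear(1) + waits(1) + with(1) + cloud(1) = 8 (expected 7)
Line 3: ever(2) + no(1) + tide(1) + wakes(1) = 5 ✓

Line 2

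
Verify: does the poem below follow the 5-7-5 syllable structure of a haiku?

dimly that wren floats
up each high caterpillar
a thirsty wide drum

Line 1: dimly (2), that (1), wren (1), floats (1) → 5 ✓
Line 2: up (1), each (1), high (1), caterpillar (4) → 7 ✓
Line 3: a (1), thirsty (2), wide (1), drum (1) → 5 ✓

Yes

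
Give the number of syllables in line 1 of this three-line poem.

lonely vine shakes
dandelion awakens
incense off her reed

Line 1: lonely(2) + vine(1) + shakes(1) = 4

4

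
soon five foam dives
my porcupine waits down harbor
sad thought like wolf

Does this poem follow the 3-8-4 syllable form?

No

Line 1: soon(1) + five(1) + foam(1) + dives(1) = 4 (expected 3)
Line 2: my(1) + porcupine(3) + waits(1) + down(1) + harbor(2) = 8 ✓
Line 3: sad(1) + thought(1) + like(1) + wolf(1) = 4 ✓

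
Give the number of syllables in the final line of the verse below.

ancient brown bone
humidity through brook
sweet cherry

The final line: "sweet cherry": 1+2 = 3

3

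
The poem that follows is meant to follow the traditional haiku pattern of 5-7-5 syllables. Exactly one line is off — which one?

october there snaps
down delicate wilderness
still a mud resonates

Line 3

Line 1: october (3), there (1), snaps (1) → 5 ✓
Line 2: down (1), delicate (3), wilderness (3) → 7 ✓
Line 3: still (1), a (1), mud (1), resonates (3) → 6 (expected 5)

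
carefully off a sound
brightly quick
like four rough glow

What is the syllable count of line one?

Line one: carefully (3), off (1), a (1), sound (1) → 6

6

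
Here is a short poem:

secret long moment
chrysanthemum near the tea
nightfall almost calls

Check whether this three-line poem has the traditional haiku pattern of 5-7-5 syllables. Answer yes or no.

Line 1: "secret long moment": 2+1+2 = 5 ✓
Line 2: "chrysanthemum near the tea": 4+1+1+1 = 7 ✓
Line 3: "nightfall almost calls": 2+2+1 = 5 ✓

Yes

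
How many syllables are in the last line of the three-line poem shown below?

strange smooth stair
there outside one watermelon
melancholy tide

5

The last line: "melancholy tide": 4+1 = 5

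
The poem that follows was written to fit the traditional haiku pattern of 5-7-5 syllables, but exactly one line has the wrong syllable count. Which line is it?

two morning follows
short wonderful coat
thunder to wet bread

Line 1: two (1), morning (2), follows (2) → 5 ✓
Line 2: short (1), wonderful (3), coat (1) → 5 (expected 7)
Line 3: thunder (2), to (1), wet (1), bread (1) → 5 ✓

The second line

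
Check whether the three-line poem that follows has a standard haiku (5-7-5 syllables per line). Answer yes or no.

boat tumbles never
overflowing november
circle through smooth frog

Yes

Line 1: boat(1) + tumbles(2) + never(2) = 5 ✓
Line 2: overflowing(4) + november(3) = 7 ✓
Line 3: circle(2) + through(1) + smooth(1) + frog(1) = 5 ✓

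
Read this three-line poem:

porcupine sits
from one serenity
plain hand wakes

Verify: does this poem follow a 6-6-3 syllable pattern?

No

Line 1: porcupine (3), sits (1) → 4 (expected 6)
Line 2: from (1), one (1), serenity (4) → 6 ✓
Line 3: plain (1), hand (1), wakes (1) → 3 ✓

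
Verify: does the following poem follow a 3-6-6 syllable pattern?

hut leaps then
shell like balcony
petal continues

Line 1: hut (1), leaps (1), then (1) → 3 ✓
Line 2: shell (1), like (1), balcony (3) → 5 (expected 6)
Line 3: petal (2), continues (3) → 5 (expected 6)

No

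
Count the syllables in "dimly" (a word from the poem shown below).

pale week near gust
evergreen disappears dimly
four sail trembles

2

"dimly" has 2 syllables.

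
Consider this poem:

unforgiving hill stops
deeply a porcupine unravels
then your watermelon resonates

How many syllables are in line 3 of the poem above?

9

Line 3: "then your watermelon resonates": 1+1+4+3 = 9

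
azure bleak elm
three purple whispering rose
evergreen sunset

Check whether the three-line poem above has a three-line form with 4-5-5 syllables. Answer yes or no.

No

Line 1: azure(2) + bleak(1) + elm(1) = 4 ✓
Line 2: three(1) + purple(2) + whispering(3) + rose(1) = 7 (expected 5)
Line 3: evergreen(3) + sunset(2) = 5 ✓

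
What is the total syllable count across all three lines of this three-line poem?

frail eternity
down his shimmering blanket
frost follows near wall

Line 1: frail (1), eternity (4) → 5
Line 2: down (1), his (1), shimmering (3), blanket (2) → 7
Line 3: frost (1), follows (2), near (1), wall (1) → 5
Total: 5 + 7 + 5 = 17

17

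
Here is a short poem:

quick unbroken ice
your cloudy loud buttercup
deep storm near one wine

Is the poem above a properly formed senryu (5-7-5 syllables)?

Line 1: quick(1) + unbroken(3) + ice(1) = 5 ✓
Line 2: your(1) + cloudy(2) + loud(1) + buttercup(3) = 7 ✓
Line 3: deep(1) + storm(1) + near(1) + one(1) + wine(1) = 5 ✓

Yes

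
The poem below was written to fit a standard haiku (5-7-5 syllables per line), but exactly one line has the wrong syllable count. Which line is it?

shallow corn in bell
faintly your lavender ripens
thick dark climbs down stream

The second line

Line 1: shallow(2) + corn(1) + in(1) + bell(1) = 5 ✓
Line 2: faintly(2) + your(1) + lavender(3) + ripens(2) = 8 (expected 7)
Line 3: thick(1) + dark(1) + climbs(1) + down(1) + stream(1) = 5 ✓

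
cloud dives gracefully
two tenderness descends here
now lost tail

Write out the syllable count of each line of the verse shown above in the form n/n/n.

Line 1: cloud (1), dives (1), gracefully (3) → 5
Line 2: two (1), tenderness (3), descends (2), here (1) → 7
Line 3: now (1), lost (1), tail (1) → 3

5/7/3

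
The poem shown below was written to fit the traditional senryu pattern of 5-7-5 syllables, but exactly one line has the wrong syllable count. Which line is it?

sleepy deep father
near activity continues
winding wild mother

Line 1: sleepy(2) + deep(1) + father(2) = 5 ✓
Line 2: near(1) + activity(4) + continues(3) = 8 (expected 7)
Line 3: winding(2) + wild(1) + mother(2) = 5 ✓

The second line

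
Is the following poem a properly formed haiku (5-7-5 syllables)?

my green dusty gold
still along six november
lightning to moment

Line 1: "my green dusty gold": 1+1+2+1 = 5 ✓
Line 2: "still along six november": 1+2+1+3 = 7 ✓
Line 3: "lightning to moment": 2+1+2 = 5 ✓

Yes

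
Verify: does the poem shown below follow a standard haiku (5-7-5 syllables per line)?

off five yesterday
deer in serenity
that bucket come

No

Line 1: off(1) + five(1) + yesterday(3) = 5 ✓
Line 2: deer(1) + in(1) + serenity(4) = 6 (expected 7)
Line 3: that(1) + bucket(2) + come(1) = 4 (expected 5)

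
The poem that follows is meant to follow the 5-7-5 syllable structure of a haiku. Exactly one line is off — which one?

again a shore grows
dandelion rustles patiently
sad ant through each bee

Line 1: again(2) + a(1) + shore(1) + grows(1) = 5 ✓
Line 2: dandelion(4) + rustles(2) + patiently(3) = 9 (expected 7)
Line 3: sad(1) + ant(1) + through(1) + each(1) + bee(1) = 5 ✓

Line 2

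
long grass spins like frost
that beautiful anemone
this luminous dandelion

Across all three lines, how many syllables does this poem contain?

Line 1: long (1), grass (1), spins (1), like (1), frost (1) → 5
Line 2: that (1), beautiful (3), anemone (4) → 8
Line 3: this (1), luminous (3), dandelion (4) → 8
Total: 5 + 8 + 8 = 21

21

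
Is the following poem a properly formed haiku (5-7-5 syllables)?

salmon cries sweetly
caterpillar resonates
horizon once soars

Yes

Line 1: salmon (2), cries (1), sweetly (2) → 5 ✓
Line 2: caterpillar (4), resonates (3) → 7 ✓
Line 3: horizon (3), once (1), soars (1) → 5 ✓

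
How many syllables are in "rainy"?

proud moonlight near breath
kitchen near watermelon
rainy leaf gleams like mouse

2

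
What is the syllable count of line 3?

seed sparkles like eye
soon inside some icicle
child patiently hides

Line 3: child (1), patiently (3), hides (1) → 5

5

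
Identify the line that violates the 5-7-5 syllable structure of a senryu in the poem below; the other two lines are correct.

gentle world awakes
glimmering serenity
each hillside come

Line 1: "gentle world awakes": 2+1+2 = 5 ✓
Line 2: "glimmering serenity": 3+4 = 7 ✓
Line 3: "each hillside come": 1+2+1 = 4 (expected 5)

Line 3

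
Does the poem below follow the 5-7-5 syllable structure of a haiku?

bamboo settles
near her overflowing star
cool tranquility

No

Line 1: "bamboo settles": 2+2 = 4 (expected 5)
Line 2: "near her overflowing star": 1+1+4+1 = 7 ✓
Line 3: "cool tranquility": 1+4 = 5 ✓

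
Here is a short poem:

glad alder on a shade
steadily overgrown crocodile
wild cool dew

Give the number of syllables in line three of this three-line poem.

Line three: wild(1) + cool(1) + dew(1) = 3

3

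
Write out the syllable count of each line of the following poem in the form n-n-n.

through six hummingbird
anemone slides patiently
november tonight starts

Line 1: through (1), six (1), hummingbird (3) → 5
Line 2: anemone (4), slides (1), patiently (3) → 8
Line 3: november (3), tonight (2), starts (1) → 6

5-8-6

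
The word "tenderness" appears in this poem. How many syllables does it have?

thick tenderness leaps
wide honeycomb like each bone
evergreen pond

3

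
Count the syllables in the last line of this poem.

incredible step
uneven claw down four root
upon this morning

5

The last line: "upon this morning": 2+1+2 = 5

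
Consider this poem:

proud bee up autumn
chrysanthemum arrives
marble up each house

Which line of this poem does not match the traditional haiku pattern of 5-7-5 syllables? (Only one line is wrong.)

Line 1: proud (1), bee (1), up (1), autumn (2) → 5 ✓
Line 2: chrysanthemum (4), arrives (2) → 6 (expected 7)
Line 3: marble (2), up (1), each (1), house (1) → 5 ✓

Line 2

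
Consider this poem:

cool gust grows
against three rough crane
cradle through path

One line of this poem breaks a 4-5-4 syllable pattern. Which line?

Line 1: "cool gust grows": 1+1+1 = 3 (expected 4)
Line 2: "against three rough crane": 2+1+1+1 = 5 ✓
Line 3: "cradle through path": 2+1+1 = 4 ✓

Line 1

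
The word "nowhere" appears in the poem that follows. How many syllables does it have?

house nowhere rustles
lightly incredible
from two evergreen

2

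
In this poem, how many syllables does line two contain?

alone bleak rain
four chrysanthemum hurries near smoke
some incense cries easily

Line two: four (1), chrysanthemum (4), hurries (2), near (1), smoke (1) → 9

9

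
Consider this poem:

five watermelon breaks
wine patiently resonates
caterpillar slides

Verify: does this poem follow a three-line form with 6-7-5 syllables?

Line 1: five (1), watermelon (4), breaks (1) → 6 ✓
Line 2: wine (1), patiently (3), resonates (3) → 7 ✓
Line 3: caterpillar (4), slides (1) → 5 ✓

Yes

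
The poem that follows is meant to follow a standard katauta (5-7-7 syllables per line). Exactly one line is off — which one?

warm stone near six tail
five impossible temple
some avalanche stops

The third line

Line 1: warm (1), stone (1), near (1), six (1), tail (1) → 5 ✓
Line 2: five (1), impossible (4), temple (2) → 7 ✓
Line 3: some (1), avalanche (3), stops (1) → 5 (expected 7)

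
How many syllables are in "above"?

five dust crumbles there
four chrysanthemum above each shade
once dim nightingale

2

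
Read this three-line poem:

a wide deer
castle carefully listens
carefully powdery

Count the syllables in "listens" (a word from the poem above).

2

"listens" has 2 syllables.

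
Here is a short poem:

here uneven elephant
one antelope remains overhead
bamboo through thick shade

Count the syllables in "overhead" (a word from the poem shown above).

3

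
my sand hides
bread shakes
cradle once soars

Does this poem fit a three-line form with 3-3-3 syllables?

No

Line 1: "my sand hides": 1+1+1 = 3 ✓
Line 2: "bread shakes": 1+1 = 2 (expected 3)
Line 3: "cradle once soars": 2+1+1 = 4 (expected 3)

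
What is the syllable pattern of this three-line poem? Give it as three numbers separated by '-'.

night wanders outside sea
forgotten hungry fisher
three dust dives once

6-7-4

Line 1: night (1), wanders (2), outside (2), sea (1) → 6
Line 2: forgotten (3), hungry (2), fisher (2) → 7
Line 3: three (1), dust (1), dives (1), once (1) → 4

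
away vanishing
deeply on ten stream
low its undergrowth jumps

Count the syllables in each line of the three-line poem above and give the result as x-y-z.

5-5-6

Line 1: away (2), vanishing (3) → 5
Line 2: deeply (2), on (1), ten (1), stream (1) → 5
Line 3: low (1), its (1), undergrowth (3), jumps (1) → 6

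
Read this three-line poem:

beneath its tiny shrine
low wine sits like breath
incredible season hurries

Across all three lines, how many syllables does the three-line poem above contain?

Line 1: "beneath its tiny shrine": 2+1+2+1 = 6
Line 2: "low wine sits like breath": 1+1+1+1+1 = 5
Line 3: "incredible season hurries": 4+2+2 = 8
Total: 6 + 5 + 8 = 19

19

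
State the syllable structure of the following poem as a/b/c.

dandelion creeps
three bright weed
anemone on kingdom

Line 1: "dandelion creeps": 4+1 = 5
Line 2: "three bright weed": 1+1+1 = 3
Line 3: "anemone on kingdom": 4+1+2 = 7

5/3/7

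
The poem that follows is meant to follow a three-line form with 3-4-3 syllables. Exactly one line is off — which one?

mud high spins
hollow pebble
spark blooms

Line 3

Line 1: mud (1), high (1), spins (1) → 3 ✓
Line 2: hollow (2), pebble (2) → 4 ✓
Line 3: spark (1), blooms (1) → 2 (expected 3)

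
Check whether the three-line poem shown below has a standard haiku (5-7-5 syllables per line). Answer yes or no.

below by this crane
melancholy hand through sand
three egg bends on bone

Yes

Line 1: below (2), by (1), this (1), crane (1) → 5 ✓
Line 2: melancholy (4), hand (1), through (1), sand (1) → 7 ✓
Line 3: three (1), egg (1), bends (1), on (1), bone (1) → 5 ✓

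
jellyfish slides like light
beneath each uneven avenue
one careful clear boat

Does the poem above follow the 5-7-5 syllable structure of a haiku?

No

Line 1: jellyfish (3), slides (1), like (1), light (1) → 6 (expected 5)
Line 2: beneath (2), each (1), uneven (3), avenue (3) → 9 (expected 7)
Line 3: one (1), careful (2), clear (1), boat (1) → 5 ✓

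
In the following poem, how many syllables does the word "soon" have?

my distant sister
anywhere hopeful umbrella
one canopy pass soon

1

"soon" has 1 syllable.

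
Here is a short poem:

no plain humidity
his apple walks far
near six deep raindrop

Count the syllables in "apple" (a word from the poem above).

"apple" has 2 syllables.

2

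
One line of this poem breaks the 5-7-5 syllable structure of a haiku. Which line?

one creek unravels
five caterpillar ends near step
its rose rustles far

Line 2

Line 1: "one creek unravels": 1+1+3 = 5 ✓
Line 2: "five caterpillar ends near step": 1+4+1+1+1 = 8 (expected 7)
Line 3: "its rose rustles far": 1+1+2+1 = 5 ✓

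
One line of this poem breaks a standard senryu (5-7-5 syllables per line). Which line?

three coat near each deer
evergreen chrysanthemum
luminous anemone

Line 1: three(1) + coat(1) + near(1) + each(1) + deer(1) = 5 ✓
Line 2: evergreen(3) + chrysanthemum(4) = 7 ✓
Line 3: luminous(3) + anemone(4) = 7 (expected 5)

Line 3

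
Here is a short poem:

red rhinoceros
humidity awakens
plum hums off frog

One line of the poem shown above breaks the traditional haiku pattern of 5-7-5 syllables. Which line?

Line 3

Line 1: red(1) + rhinoceros(4) = 5 ✓
Line 2: humidity(4) + awakens(3) = 7 ✓
Line 3: plum(1) + hums(1) + off(1) + frog(1) = 4 (expected 5)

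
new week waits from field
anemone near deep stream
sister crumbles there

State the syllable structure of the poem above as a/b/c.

Line 1: "new week waits from field": 1+1+1+1+1 = 5
Line 2: "anemone near deep stream": 4+1+1+1 = 7
Line 3: "sister crumbles there": 2+2+1 = 5

5/7/5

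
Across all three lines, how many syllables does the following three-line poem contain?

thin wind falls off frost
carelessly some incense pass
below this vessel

17

Line 1: thin(1) + wind(1) + falls(1) + off(1) + frost(1) = 5
Line 2: carelessly(3) + some(1) + incense(2) + pass(1) = 7
Line 3: below(2) + this(1) + vessel(2) = 5
Total: 5 + 7 + 5 = 17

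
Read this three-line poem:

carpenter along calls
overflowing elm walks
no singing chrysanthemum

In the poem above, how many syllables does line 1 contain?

6

Line 1: carpenter (3), along (2), calls (1) → 6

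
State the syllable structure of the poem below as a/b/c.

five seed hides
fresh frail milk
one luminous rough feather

Line 1: five (1), seed (1), hides (1) → 3
Line 2: fresh (1), frail (1), milk (1) → 3
Line 3: one (1), luminous (3), rough (1), feather (2) → 7

3/3/7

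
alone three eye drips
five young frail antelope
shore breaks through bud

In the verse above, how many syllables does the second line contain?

6

The second line: five (1), young (1), frail (1), antelope (3) → 6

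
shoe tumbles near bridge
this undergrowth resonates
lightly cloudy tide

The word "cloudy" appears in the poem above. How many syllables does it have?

2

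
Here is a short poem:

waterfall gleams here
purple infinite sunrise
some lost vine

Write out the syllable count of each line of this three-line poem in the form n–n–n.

Line 1: waterfall(3) + gleams(1) + here(1) = 5
Line 2: purple(2) + infinite(3) + sunrise(2) = 7
Line 3: some(1) + lost(1) + vine(1) = 3

5–7–3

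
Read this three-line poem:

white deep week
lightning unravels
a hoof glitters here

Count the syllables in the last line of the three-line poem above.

The last line: a(1) + hoof(1) + glitters(2) + here(1) = 5

5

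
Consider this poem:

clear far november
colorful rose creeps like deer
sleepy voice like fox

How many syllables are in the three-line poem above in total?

Line 1: clear(1) + far(1) + november(3) = 5
Line 2: colorful(3) + rose(1) + creeps(1) + like(1) + deer(1) = 7
Line 3: sleepy(2) + voice(1) + like(1) + fox(1) = 5
Total: 5 + 7 + 5 = 17

17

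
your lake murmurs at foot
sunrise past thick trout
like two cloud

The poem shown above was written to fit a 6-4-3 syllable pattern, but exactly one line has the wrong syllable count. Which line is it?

Line 1: your(1) + lake(1) + murmurs(2) + at(1) + foot(1) = 6 ✓
Line 2: sunrise(2) + past(1) + thick(1) + trout(1) = 5 (expected 4)
Line 3: like(1) + two(1) + cloud(1) = 3 ✓

Line 2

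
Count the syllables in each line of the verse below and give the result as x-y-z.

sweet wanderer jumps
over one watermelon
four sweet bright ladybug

5-7-6

Line 1: sweet (1), wanderer (3), jumps (1) → 5
Line 2: over (2), one (1), watermelon (4) → 7
Line 3: four (1), sweet (1), bright (1), ladybug (3) → 6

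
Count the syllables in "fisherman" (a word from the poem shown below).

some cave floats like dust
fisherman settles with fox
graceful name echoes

3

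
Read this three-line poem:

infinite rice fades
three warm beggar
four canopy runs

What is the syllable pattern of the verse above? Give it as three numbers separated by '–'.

5–4–5

Line 1: "infinite rice fades": 3+1+1 = 5
Line 2: "three warm beggar": 1+1+2 = 4
Line 3: "four canopy runs": 1+3+1 = 5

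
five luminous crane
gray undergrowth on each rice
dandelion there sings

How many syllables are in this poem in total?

18

Line 1: five (1), luminous (3), crane (1) → 5
Line 2: gray (1), undergrowth (3), on (1), each (1), rice (1) → 7
Line 3: dandelion (4), there (1), sings (1) → 6
Total: 5 + 7 + 6 = 18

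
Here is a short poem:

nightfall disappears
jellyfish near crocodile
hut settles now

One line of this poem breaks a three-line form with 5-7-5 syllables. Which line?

Line 1: nightfall (2), disappears (3) → 5 ✓
Line 2: jellyfish (3), near (1), crocodile (3) → 7 ✓
Line 3: hut (1), settles (2), now (1) → 4 (expected 5)

The third line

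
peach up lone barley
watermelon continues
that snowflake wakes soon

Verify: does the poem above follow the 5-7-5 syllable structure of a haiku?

Yes

Line 1: peach(1) + up(1) + lone(1) + barley(2) = 5 ✓
Line 2: watermelon(4) + continues(3) = 7 ✓
Line 3: that(1) + snowflake(2) + wakes(1) + soon(1) = 5 ✓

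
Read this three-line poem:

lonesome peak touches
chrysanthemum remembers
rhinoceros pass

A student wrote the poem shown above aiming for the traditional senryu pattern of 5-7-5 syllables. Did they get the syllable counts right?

Yes

Line 1: "lonesome peak touches": 2+1+2 = 5 ✓
Line 2: "chrysanthemum remembers": 4+3 = 7 ✓
Line 3: "rhinoceros pass": 4+1 = 5 ✓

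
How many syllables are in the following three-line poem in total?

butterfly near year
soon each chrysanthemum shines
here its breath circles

17

Line 1: butterfly (3), near (1), year (1) → 5
Line 2: soon (1), each (1), chrysanthemum (4), shines (1) → 7
Line 3: here (1), its (1), breath (1), circles (2) → 5
Total: 5 + 7 + 5 = 17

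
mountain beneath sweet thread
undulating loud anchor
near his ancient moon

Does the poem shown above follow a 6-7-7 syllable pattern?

Line 1: mountain (2), beneath (2), sweet (1), thread (1) → 6 ✓
Line 2: undulating (4), loud (1), anchor (2) → 7 ✓
Line 3: near (1), his (1), ancient (2), moon (1) → 5 (expected 7)

No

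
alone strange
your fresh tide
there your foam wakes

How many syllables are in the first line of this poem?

The first line: alone(2) + strange(1) = 3

3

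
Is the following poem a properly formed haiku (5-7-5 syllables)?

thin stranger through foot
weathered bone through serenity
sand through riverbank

No

Line 1: thin (1), stranger (2), through (1), foot (1) → 5 ✓
Line 2: weathered (2), bone (1), through (1), serenity (4) → 8 (expected 7)
Line 3: sand (1), through (1), riverbank (3) → 5 ✓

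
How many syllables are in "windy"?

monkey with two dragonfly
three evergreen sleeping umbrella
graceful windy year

2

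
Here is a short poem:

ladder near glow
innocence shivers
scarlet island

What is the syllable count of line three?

Line three: "scarlet island": 2+2 = 4

4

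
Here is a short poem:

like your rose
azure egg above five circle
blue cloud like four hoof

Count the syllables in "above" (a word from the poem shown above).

"above" has 2 syllables.

2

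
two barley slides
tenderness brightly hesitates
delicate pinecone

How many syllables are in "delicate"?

3

"delicate" has 3 syllables.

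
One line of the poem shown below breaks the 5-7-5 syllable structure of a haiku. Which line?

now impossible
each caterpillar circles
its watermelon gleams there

Line 3

Line 1: now (1), impossible (4) → 5 ✓
Line 2: each (1), caterpillar (4), circles (2) → 7 ✓
Line 3: its (1), watermelon (4), gleams (1), there (1) → 7 (expected 5)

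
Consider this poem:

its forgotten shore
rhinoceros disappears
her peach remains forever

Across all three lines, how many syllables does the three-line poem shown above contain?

Line 1: "its forgotten shore": 1+3+1 = 5
Line 2: "rhinoceros disappears": 4+3 = 7
Line 3: "her peach remains forever": 1+1+2+3 = 7
Total: 5 + 7 + 7 = 19

19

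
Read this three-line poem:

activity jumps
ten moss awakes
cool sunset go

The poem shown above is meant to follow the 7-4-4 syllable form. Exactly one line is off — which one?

Line 1: activity (4), jumps (1) → 5 (expected 7)
Line 2: ten (1), moss (1), awakes (2) → 4 ✓
Line 3: cool (1), sunset (2), go (1) → 4 ✓

The first line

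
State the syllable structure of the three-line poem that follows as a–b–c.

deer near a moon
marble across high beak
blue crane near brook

4–6–4

Line 1: "deer near a moon": 1+1+1+1 = 4
Line 2: "marble across high beak": 2+2+1+1 = 6
Line 3: "blue crane near brook": 1+1+1+1 = 4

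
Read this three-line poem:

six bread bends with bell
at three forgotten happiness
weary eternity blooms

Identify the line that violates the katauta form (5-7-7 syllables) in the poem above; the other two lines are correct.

Line 2

Line 1: six(1) + bread(1) + bends(1) + with(1) + bell(1) = 5 ✓
Line 2: at(1) + three(1) + forgotten(3) + happiness(3) = 8 (expected 7)
Line 3: weary(2) + eternity(4) + blooms(1) = 7 ✓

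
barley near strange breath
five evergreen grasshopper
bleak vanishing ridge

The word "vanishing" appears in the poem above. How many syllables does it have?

"vanishing" has 3 syllables.

3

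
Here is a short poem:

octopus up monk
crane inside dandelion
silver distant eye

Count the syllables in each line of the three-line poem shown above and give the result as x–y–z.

5–7–5

Line 1: octopus(3) + up(1) + monk(1) = 5
Line 2: crane(1) + inside(2) + dandelion(4) = 7
Line 3: silver(2) + distant(2) + eye(1) = 5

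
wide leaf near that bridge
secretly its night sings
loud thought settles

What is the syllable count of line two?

6

Line two: secretly(3) + its(1) + night(1) + sings(1) = 6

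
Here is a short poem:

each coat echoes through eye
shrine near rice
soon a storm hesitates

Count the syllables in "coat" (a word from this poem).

1

"coat" has 1 syllable.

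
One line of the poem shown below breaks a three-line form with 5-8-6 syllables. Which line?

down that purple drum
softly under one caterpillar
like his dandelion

The second line

Line 1: down (1), that (1), purple (2), drum (1) → 5 ✓
Line 2: softly (2), under (2), one (1), caterpillar (4) → 9 (expected 8)
Line 3: like (1), his (1), dandelion (4) → 6 ✓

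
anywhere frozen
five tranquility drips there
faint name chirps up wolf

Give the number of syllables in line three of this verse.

5

Line three: faint (1), name (1), chirps (1), up (1), wolf (1) → 5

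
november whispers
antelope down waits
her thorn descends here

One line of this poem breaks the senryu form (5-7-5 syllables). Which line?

The second line

Line 1: "november whispers": 3+2 = 5 ✓
Line 2: "antelope down waits": 3+1+1 = 5 (expected 7)
Line 3: "her thorn descends here": 1+1+2+1 = 5 ✓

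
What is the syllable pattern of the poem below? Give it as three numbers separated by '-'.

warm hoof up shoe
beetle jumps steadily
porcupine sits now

Line 1: "warm hoof up shoe": 1+1+1+1 = 4
Line 2: "beetle jumps steadily": 2+1+3 = 6
Line 3: "porcupine sits now": 3+1+1 = 5

4-6-5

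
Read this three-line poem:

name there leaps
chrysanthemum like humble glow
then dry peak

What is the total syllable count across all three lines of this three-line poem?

Line 1: name(1) + there(1) + leaps(1) = 3
Line 2: chrysanthemum(4) + like(1) + humble(2) + glow(1) = 8
Line 3: then(1) + dry(1) + peak(1) = 3
Total: 3 + 8 + 3 = 14

14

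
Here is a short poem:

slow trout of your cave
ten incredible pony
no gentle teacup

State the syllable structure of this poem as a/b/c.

Line 1: slow (1), trout (1), of (1), your (1), cave (1) → 5
Line 2: ten (1), incredible (4), pony (2) → 7
Line 3: no (1), gentle (2), teacup (2) → 5

5/7/5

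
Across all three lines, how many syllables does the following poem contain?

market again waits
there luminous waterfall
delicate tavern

Line 1: market(2) + again(2) + waits(1) = 5
Line 2: there(1) + luminous(3) + waterfall(3) = 7
Line 3: delicate(3) + tavern(2) = 5
Total: 5 + 7 + 5 = 17

17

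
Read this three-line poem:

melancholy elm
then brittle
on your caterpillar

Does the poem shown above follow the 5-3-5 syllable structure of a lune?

Line 1: "melancholy elm": 4+1 = 5 ✓
Line 2: "then brittle": 1+2 = 3 ✓
Line 3: "on your caterpillar": 1+1+4 = 6 (expected 5)

No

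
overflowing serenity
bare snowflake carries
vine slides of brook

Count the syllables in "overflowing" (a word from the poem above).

"overflowing" has 4 syllables.

4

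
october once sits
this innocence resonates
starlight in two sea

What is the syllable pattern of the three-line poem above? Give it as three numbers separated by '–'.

Line 1: "october once sits": 3+1+1 = 5
Line 2: "this innocence resonates": 1+3+3 = 7
Line 3: "starlight in two sea": 2+1+1+1 = 5

5–7–5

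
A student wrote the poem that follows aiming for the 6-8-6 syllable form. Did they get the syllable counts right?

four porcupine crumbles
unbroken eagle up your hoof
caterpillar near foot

Line 1: four (1), porcupine (3), crumbles (2) → 6 ✓
Line 2: unbroken (3), eagle (2), up (1), your (1), hoof (1) → 8 ✓
Line 3: caterpillar (4), near (1), foot (1) → 6 ✓

Yes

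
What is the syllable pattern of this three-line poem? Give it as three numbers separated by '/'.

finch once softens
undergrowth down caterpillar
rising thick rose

4/8/4

Line 1: finch (1), once (1), softens (2) → 4
Line 2: undergrowth (3), down (1), caterpillar (4) → 8
Line 3: rising (2), thick (1), rose (1) → 4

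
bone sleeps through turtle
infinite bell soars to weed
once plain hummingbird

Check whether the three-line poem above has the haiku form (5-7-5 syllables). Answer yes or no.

Line 1: "bone sleeps through turtle": 1+1+1+2 = 5 ✓
Line 2: "infinite bell soars to weed": 3+1+1+1+1 = 7 ✓
Line 3: "once plain hummingbird": 1+1+3 = 5 ✓

Yes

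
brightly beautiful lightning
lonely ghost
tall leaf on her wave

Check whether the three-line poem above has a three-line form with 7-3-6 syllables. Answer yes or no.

Line 1: "brightly beautiful lightning": 2+3+2 = 7 ✓
Line 2: "lonely ghost": 2+1 = 3 ✓
Line 3: "tall leaf on her wave": 1+1+1+1+1 = 5 (expected 6)

No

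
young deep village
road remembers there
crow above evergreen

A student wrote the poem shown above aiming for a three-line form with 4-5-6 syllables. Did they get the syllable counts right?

Line 1: young (1), deep (1), village (2) → 4 ✓
Line 2: road (1), remembers (3), there (1) → 5 ✓
Line 3: crow (1), above (2), evergreen (3) → 6 ✓

Yes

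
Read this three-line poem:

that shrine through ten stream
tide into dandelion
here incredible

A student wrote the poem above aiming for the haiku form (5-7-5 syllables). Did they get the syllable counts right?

Yes

Line 1: that (1), shrine (1), through (1), ten (1), stream (1) → 5 ✓
Line 2: tide (1), into (2), dandelion (4) → 7 ✓
Line 3: here (1), incredible (4) → 5 ✓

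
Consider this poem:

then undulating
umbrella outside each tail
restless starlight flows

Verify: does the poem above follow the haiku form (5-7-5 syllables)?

Line 1: then (1), undulating (4) → 5 ✓
Line 2: umbrella (3), outside (2), each (1), tail (1) → 7 ✓
Line 3: restless (2), starlight (2), flows (1) → 5 ✓

Yes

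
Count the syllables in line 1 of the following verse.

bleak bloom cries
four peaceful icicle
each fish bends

3

Line 1: "bleak bloom cries": 1+1+1 = 3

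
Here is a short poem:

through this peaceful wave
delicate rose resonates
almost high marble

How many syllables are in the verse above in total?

17

Line 1: "through this peaceful wave": 1+1+2+1 = 5
Line 2: "delicate rose resonates": 3+1+3 = 7
Line 3: "almost high marble": 2+1+2 = 5
Total: 5 + 7 + 5 = 17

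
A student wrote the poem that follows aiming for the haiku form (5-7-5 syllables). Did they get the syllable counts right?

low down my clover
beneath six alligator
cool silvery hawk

Yes

Line 1: low(1) + down(1) + my(1) + clover(2) = 5 ✓
Line 2: beneath(2) + six(1) + alligator(4) = 7 ✓
Line 3: cool(1) + silvery(3) + hawk(1) = 5 ✓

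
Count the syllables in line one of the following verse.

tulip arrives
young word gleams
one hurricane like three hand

4

Line one: tulip(2) + arrives(2) = 4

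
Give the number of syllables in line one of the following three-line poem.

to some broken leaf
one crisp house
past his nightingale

Line one: "to some broken leaf": 1+1+2+1 = 5

5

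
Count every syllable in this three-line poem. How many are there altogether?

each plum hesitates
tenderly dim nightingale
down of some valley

Line 1: each (1), plum (1), hesitates (3) → 5
Line 2: tenderly (3), dim (1), nightingale (3) → 7
Line 3: down (1), of (1), some (1), valley (2) → 5
Total: 5 + 7 + 5 = 17

17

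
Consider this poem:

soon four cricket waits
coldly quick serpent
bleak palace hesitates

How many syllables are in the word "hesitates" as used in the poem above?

3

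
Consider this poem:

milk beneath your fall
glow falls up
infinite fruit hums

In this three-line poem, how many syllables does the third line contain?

5

The third line: infinite(3) + fruit(1) + hums(1) = 5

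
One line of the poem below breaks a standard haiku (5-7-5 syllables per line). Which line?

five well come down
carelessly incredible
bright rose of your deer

Line 1

Line 1: five(1) + well(1) + come(1) + down(1) = 4 (expected 5)
Line 2: carelessly(3) + incredible(4) = 7 ✓
Line 3: bright(1) + rose(1) + of(1) + your(1) + deer(1) = 5 ✓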